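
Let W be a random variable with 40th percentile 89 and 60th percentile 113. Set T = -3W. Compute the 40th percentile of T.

Since a = -3 < 0 the transformation is decreasing, reversing order: the 40th percentile of T corresponds to the 60th percentile of W.
So P_{40}(T) = a·P_{60}(W) + b = (-3)·113 = -339.

40th percentile of T = -339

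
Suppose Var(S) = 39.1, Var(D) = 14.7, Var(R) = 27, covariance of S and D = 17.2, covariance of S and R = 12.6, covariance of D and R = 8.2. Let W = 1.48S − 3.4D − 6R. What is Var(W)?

Var(W) = 1165.25984

Var(W) = a²·Var(S) + b²·Var(D) + c²·Var(R) + 2ab·covariance of S and D + 2ac·covariance of S and R + 2bc·covariance of D and R, with a = 1.48, b = -3.4, c = -6.
= 85.64464 + 169.932 + 972 + (-173.1008) + (-223.776) + 334.56
= 1165.25984.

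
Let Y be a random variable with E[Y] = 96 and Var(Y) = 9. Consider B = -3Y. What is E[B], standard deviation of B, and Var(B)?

E[B] = -288, standard deviation of B = 9, Var(B) = 81

B = -3Y is linear with a = -3, b = 0.
E[B] = a·E[Y] + b = (-3)·96 = -288.
standard deviation of Y = √9 = 3.
standard deviation of B = |a|·standard deviation of Y = |-3|·3 = 9.
Var(B) = a²·Var(Y) = (-3)²·9 = 81.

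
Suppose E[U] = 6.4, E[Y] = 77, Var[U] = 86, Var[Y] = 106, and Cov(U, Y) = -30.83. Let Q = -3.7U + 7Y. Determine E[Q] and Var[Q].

E[Q] = 515.32, Var[Q] = 7968.334

E[Q] = (-3.7)·E[U] + 7·E[Y] = (-3.7)·6.4 + 7·77 = 515.32.
Var[Q] = a²·Var[U] + b²·Var[Y] + 2ab·Cov(U, Y) with a = -3.7, b = 7.
= (-3.7)²·86 + 7²·106 + 2·(-3.7)·7·(-30.83)
= 1177.34 + 5194 + 1596.994 = 7968.334.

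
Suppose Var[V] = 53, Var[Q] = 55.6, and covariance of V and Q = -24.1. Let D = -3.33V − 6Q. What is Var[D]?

Var[D] = a²·Var[V] + b²·Var[Q] + 2ab·covariance of V and Q with a = -3.33, b = -6.
= (-3.33)²·53 + (-6)²·55.6 + 2·(-3.33)·(-6)·(-24.1)
= 587.7117 + 2001.6 + (-963.036) = 1626.2757.

Var[D] = 1626.2757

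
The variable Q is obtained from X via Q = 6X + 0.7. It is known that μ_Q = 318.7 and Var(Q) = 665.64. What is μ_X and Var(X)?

From Q = 6X + 0.7: μ_Q = a·μ_X + b, so μ_X = (μ_Q − b)/a = (318.7 − 0.7)/6 = 53.
Var(Q) = a²·Var(X), so Var(X) = 665.64/6² = 18.49.

μ_X = 53, Var(X) = 18.49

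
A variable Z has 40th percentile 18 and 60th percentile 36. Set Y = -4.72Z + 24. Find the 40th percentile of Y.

Since a = -4.72 < 0 the transformation is decreasing, reversing order: the 40th percentile of Y corresponds to the 60th percentile of Z.
So P_{40}(Y) = a·P_{60}(Z) + b = (-4.72)·36 + 24 = -145.92.

40th percentile of Y = -145.92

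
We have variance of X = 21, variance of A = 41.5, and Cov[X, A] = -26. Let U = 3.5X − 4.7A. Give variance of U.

variance of U = 2029.385

variance of U = a²·variance of X + b²·variance of A + 2ab·Cov[X, A] with a = 3.5, b = -4.7.
= 3.5²·21 + (-4.7)²·41.5 + 2·3.5·(-4.7)·(-26)
= 257.25 + 916.735 + 855.4 = 2029.385.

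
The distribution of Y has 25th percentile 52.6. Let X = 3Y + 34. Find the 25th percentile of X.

Since a = 3 > 0 the transformation is increasing, so the 25th percentile of X = a·(P_{25} of Y) + b = 3·52.6 + 34 = 191.8.

25th percentile of X = 191.8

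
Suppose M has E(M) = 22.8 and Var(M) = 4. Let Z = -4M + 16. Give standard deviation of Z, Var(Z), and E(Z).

standard deviation of Z = 8, Var(Z) = 64, E(Z) = -75.2

Z = -4M + 16 is linear with a = -4, b = 16.
standard deviation of M = √4 = 2.
standard deviation of Z = |a|·standard deviation of M = |-4|·2 = 8.
Var(Z) = a²·Var(M) = (-4)²·4 = 64 (the additive constant 16 does not affect variance).
E(Z) = a·E(M) + b = (-4)·22.8 + 16 = -75.2.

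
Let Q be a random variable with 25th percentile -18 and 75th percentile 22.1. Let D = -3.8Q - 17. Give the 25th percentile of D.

Since a = -3.8 < 0 the transformation is decreasing, reversing order: the 25th percentile of D corresponds to the 75th percentile of Q.
So P_{25}(D) = a·P_{75}(Q) + b = (-3.8)·22.1 + (-17) = -100.98.

25th percentile of D = -100.98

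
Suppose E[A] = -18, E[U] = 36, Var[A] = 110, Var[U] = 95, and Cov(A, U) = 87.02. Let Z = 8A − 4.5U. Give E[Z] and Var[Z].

E[Z] = 8·E[A] + (-4.5)·E[U] = 8·(-18) + (-4.5)·36 = -306.
Var[Z] = a²·Var[A] + b²·Var[U] + 2ab·Cov(A, U) with a = 8, b = -4.5.
= 8²·110 + (-4.5)²·95 + 2·8·(-4.5)·87.02
= 7040 + 1923.75 + (-6265.44) = 2698.31.

E[Z] = -306, Var[Z] = 2698.31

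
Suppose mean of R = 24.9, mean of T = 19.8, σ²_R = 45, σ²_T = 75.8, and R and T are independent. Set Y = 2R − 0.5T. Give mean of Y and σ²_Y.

mean of Y = 2·mean of R + (-0.5)·mean of T = 2·24.9 + (-0.5)·19.8 = 39.9.
σ²_Y = a²·σ²_R + b²·σ²_T + 2ab·Cov[R, T] with a = 2, b = -0.5.
Independence gives Cov[R, T] = 0.
= 2²·45 + (-0.5)²·75.8 + 2·2·(-0.5)·0
= 180 + 18.95 + 0 = 198.95.

mean of Y = 39.9, σ²_Y = 198.95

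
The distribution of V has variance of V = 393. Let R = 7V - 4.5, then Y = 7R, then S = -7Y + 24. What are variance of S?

variance of S = 46236057

variance of R = 7²·393 = 19257.
variance of Y = 7²·19257 = 943593.
variance of S = (-7)²·943593 = 46236057.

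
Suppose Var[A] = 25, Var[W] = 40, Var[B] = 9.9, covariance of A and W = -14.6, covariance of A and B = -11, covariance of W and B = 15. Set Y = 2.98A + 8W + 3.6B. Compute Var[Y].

Var[Y] = 2842.17

Var[Y] = a²·Var[A] + b²·Var[W] + c²·Var[B] + 2ab·covariance of A and W + 2ac·covariance of A and B + 2bc·covariance of W and B, with a = 2.98, b = 8, c = 3.6.
= 222.01 + 2560 + 128.304 + (-696.128) + (-236.016) + 864
= 2842.17.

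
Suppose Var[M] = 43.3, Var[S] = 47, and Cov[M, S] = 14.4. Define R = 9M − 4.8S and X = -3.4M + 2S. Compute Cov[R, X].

Cov[R, X] = -1281.972

By bilinearity, Cov[R, X] = ac·Var[M] + bd·Var[S] + (ad+bc)·Cov[M, S], with a=9, b=-4.8, c=-3.4, d=2.
ac·Var[M] = 9·(-3.4)·43.3 = -1324.98
bd·Var[S] = (-4.8)·2·47 = -451.2
(ad+bc)·Cov[M, S] = (34.32)·14.4 = 494.208
Cov[R, X] = -1324.98 + (-451.2) + 494.208 = -1281.972.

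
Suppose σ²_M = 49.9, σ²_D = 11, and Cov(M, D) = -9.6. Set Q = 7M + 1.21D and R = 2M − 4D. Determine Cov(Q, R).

Cov(Q, R) = 890.928

By bilinearity, Cov(Q, R) = ac·σ²_M + bd·σ²_D + (ad+bc)·Cov(M, D), with a=7, b=1.21, c=2, d=-4.
ac·σ²_M = 7·2·49.9 = 698.6
bd·σ²_D = 1.21·(-4)·11 = -53.24
(ad+bc)·Cov(M, D) = (-25.58)·(-9.6) = 245.568
Cov(Q, R) = 698.6 + (-53.24) + 245.568 = 890.928.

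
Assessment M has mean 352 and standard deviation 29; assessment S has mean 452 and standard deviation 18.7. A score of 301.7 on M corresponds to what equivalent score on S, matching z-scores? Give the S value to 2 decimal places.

z = (301.7 − 352)/29 ≈ -1.7345.
S = 452 + z·18.7 = 452 + (301.7 − 352)·18.7/29 ≈ 419.57.

S = 419.57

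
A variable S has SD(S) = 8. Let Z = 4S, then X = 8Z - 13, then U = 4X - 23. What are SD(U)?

SD(Z) = |4|·8 = 32.
SD(X) = |8|·32 = 256.
SD(U) = |4|·256 = 1024.

SD(U) = 1024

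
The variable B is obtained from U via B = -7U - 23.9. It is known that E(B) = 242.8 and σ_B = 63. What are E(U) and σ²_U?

E(U) = -38.1, σ²_U = 81

From B = -7U - 23.9: E(B) = a·E(U) + b, so E(U) = (E(B) − b)/a = (242.8 − (-23.9))/(-7) = -38.1.
σ²_B = 63² = 3969.
σ²_B = a²·σ²_U, so σ²_U = 3969/(-7)² = 81.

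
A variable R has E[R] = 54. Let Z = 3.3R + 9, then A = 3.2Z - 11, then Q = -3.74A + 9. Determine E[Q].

E[Q] = -2190.2696

E[Z] = 3.3·54 + 9 = 187.2.
E[A] = 3.2·187.2 + (-11) = 588.04.
E[Q] = (-3.74)·588.04 + 9 = -2190.2696.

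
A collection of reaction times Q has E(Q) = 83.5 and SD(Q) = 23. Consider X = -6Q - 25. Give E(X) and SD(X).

X = -6Q - 25 is linear with a = -6, b = -25.
E(X) = a·E(Q) + b = (-6)·83.5 + (-25) = -526.
SD(X) = |a|·SD(Q) = |-6|·23 = 138.

E(X) = -526, SD(X) = 138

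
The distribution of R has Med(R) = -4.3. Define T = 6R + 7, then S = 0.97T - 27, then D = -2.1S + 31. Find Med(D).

Med(D) = 125.9956

Med(T) = 6·(-4.3) + 7 = -18.8.
Med(S) = 0.97·(-18.8) + (-27) = -45.236.
Med(D) = (-2.1)·(-45.236) + 31 = 125.9956.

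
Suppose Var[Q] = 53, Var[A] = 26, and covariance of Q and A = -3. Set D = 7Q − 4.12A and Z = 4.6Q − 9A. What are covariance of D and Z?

By bilinearity, covariance of D and Z = ac·Var[Q] + bd·Var[A] + (ad+bc)·covariance of Q and A, with a=7, b=-4.12, c=4.6, d=-9.
ac·Var[Q] = 7·4.6·53 = 1706.6
bd·Var[A] = (-4.12)·(-9)·26 = 964.08
(ad+bc)·covariance of Q and A = (-81.952)·(-3) = 245.856
covariance of D and Z = 1706.6 + 964.08 + 245.856 = 2916.536.

covariance of D and Z = 2916.536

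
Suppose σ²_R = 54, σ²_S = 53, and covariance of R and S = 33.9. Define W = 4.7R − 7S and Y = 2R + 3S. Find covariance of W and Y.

covariance of W and Y = -602.01

By bilinearity, covariance of W and Y = ac·σ²_R + bd·σ²_S + (ad+bc)·covariance of R and S, with a=4.7, b=-7, c=2, d=3.
ac·σ²_R = 4.7·2·54 = 507.6
bd·σ²_S = (-7)·3·53 = -1113
(ad+bc)·covariance of R and S = (0.1)·33.9 = 3.39
covariance of W and Y = 507.6 + (-1113) + 3.39 = -602.01.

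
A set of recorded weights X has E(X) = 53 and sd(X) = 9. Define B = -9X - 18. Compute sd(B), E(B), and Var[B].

B = -9X - 18 is linear with a = -9, b = -18.
sd(B) = |a|·sd(X) = |-9|·9 = 81.
E(B) = a·E(X) + b = (-9)·53 + (-18) = -495.
Var[X] = 9² = 81.
Var[B] = a²·Var[X] = (-9)²·81 = 6561 (the additive constant -18 does not affect variance).

sd(B) = 81, E(B) = -495, Var[B] = 6561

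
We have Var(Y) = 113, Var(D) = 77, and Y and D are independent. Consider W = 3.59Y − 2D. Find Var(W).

Var(W) = a²·Var(Y) + b²·Var(D) + 2ab·Cov[Y, D] with a = 3.59, b = -2.
Independence gives Cov[Y, D] = 0.
= 3.59²·113 + (-2)²·77 + 2·3.59·(-2)·0
= 1456.3553 + 308 + 0 = 1764.3553.

Var(W) = 1764.3553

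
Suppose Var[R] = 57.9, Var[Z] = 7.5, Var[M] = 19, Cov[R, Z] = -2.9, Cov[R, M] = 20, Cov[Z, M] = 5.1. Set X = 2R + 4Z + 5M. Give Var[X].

Var[X] = a²·Var[R] + b²·Var[Z] + c²·Var[M] + 2ab·Cov[R, Z] + 2ac·Cov[R, M] + 2bc·Cov[Z, M], with a = 2, b = 4, c = 5.
= 231.6 + 120 + 475 + (-46.4) + 400 + 204
= 1384.2.

Var[X] = 1384.2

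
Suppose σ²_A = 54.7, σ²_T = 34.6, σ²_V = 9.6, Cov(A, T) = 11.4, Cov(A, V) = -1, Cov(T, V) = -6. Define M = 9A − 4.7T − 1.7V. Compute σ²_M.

σ²_M = 4193.038

σ²_M = a²·σ²_A + b²·σ²_T + c²·σ²_V + 2ab·Cov(A, T) + 2ac·Cov(A, V) + 2bc·Cov(T, V), with a = 9, b = -4.7, c = -1.7.
= 4430.7 + 764.314 + 27.744 + (-964.44) + 30.6 + (-95.88)
= 4193.038.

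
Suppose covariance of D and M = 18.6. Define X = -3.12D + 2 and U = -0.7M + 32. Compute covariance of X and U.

covariance of X and U = 40.6224

covariance of X and U = a·c·covariance of D and M = (-3.12)·(-0.7)·18.6 = 40.6224. Additive constants drop out.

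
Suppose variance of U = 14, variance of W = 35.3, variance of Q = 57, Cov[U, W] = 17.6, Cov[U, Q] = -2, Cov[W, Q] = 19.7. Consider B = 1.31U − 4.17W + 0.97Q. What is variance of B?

variance of B = 334.74597

variance of B = a²·variance of U + b²·variance of W + c²·variance of Q + 2ab·Cov[U, W] + 2ac·Cov[U, Q] + 2bc·Cov[W, Q], with a = 1.31, b = -4.17, c = 0.97.
= 24.0254 + 613.82817 + 53.6313 + (-192.28704) + (-5.0828) + (-159.36906)
= 334.74597.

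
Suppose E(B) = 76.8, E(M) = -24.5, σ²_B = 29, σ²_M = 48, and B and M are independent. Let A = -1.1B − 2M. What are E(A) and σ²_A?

E(A) = -35.48, σ²_A = 227.09

E(A) = (-1.1)·E(B) + (-2)·E(M) = (-1.1)·76.8 + (-2)·(-24.5) = -35.48.
σ²_A = a²·σ²_B + b²·σ²_M + 2ab·covariance of B and M with a = -1.1, b = -2.
Independence gives covariance of B and M = 0.
= (-1.1)²·29 + (-2)²·48 + 2·(-1.1)·(-2)·0
= 35.09 + 192 + 0 = 227.09.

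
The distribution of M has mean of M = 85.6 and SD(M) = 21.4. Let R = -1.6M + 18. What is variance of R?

variance of R = 1172.3776

R = -1.6M + 18 is linear with a = -1.6, b = 18.
variance of M = 21.4² = 457.96.
variance of R = a²·variance of M = (-1.6)²·457.96 = 1172.3776 (the additive constant 18 does not affect variance).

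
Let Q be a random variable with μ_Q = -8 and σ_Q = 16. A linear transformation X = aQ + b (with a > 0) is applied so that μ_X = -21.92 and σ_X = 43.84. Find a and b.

σ_X = a·σ_Q (a > 0), so a = 43.84/16 = 2.74.
μ_X = a·μ_Q + b, so b = -21.92 − 2.74·(-8) = 0.

a = 2.74, b = 0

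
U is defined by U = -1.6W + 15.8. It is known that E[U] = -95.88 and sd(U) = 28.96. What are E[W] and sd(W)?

E[W] = 69.8, sd(W) = 18.1

From U = -1.6W + 15.8: E[U] = a·E[W] + b, so E[W] = (E[U] − b)/a = (-95.88 − 15.8)/(-1.6) = 69.8.
sd(U) = |a|·sd(W), so sd(W) = 28.96/|-1.6| = 18.1.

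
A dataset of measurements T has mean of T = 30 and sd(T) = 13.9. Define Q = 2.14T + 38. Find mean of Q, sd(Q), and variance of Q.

Q = 2.14T + 38 is linear with a = 2.14, b = 38.
mean of Q = a·mean of T + b = 2.14·30 + 38 = 102.2.
sd(Q) = |a|·sd(T) = |2.14|·13.9 = 29.746.
variance of T = 13.9² = 193.21.
variance of Q = a²·variance of T = 2.14²·193.21 = 884.824516 (the additive constant 38 does not affect variance).

mean of Q = 102.2, sd(Q) = 29.746, variance of Q = 884.824516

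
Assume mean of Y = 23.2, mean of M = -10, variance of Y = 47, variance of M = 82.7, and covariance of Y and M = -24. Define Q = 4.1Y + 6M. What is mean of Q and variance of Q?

mean of Q = 4.1·mean of Y + 6·mean of M = 4.1·23.2 + 6·(-10) = 35.12.
variance of Q = a²·variance of Y + b²·variance of M + 2ab·covariance of Y and M with a = 4.1, b = 6.
= 4.1²·47 + 6²·82.7 + 2·4.1·6·(-24)
= 790.07 + 2977.2 + (-1180.8) = 2586.47.

mean of Q = 35.12, variance of Q = 2586.47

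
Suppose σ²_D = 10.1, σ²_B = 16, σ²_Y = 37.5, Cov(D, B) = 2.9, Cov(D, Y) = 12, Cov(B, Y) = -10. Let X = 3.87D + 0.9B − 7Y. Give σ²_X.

σ²_X = a²·σ²_D + b²·σ²_B + c²·σ²_Y + 2ab·Cov(D, B) + 2ac·Cov(D, Y) + 2bc·Cov(B, Y), with a = 3.87, b = 0.9, c = -7.
= 151.26669 + 12.96 + 1837.5 + 20.2014 + (-650.16) + 126
= 1497.76809.

σ²_X = 1497.76809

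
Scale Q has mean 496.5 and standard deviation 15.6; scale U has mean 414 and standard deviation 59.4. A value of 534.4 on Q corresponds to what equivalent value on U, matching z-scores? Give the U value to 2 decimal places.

U = 558.31

z = (534.4 − 496.5)/15.6 ≈ 2.4295.
U = 414 + z·59.4 = 414 + (534.4 − 496.5)·59.4/15.6 ≈ 558.31.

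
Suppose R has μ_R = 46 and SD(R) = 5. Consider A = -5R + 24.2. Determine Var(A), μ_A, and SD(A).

Var(A) = 625, μ_A = -205.8, SD(A) = 25

A = -5R + 24.2 is linear with a = -5, b = 24.2.
Var(R) = 5² = 25.
Var(A) = a²·Var(R) = (-5)²·25 = 625 (the additive constant 24.2 does not affect variance).
μ_A = a·μ_R + b = (-5)·46 + 24.2 = -205.8.
SD(A) = |a|·SD(R) = |-5|·5 = 25.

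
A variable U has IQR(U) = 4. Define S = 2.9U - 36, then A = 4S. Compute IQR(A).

IQR(S) = |2.9|·4 = 11.6.
IQR(A) = |4|·11.6 = 46.4.

IQR(A) = 46.4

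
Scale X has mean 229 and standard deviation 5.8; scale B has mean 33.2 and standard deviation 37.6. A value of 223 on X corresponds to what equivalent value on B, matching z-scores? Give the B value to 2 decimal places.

B = -5.70

z = (223 − 229)/5.8 ≈ -1.0345.
B = 33.2 + z·37.6 = 33.2 + (223 − 229)·37.6/5.8 ≈ -5.70.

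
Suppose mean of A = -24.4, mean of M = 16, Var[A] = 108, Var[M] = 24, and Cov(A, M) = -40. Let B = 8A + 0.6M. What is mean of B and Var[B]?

mean of B = -185.6, Var[B] = 6536.64

mean of B = 8·mean of A + 0.6·mean of M = 8·(-24.4) + 0.6·16 = -185.6.
Var[B] = a²·Var[A] + b²·Var[M] + 2ab·Cov(A, M) with a = 8, b = 0.6.
= 8²·108 + 0.6²·24 + 2·8·0.6·(-40)
= 6912 + 8.64 + (-384) = 6536.64.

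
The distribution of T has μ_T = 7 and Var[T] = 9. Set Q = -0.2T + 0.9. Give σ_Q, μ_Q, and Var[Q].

σ_Q = 0.6, μ_Q = -0.5, Var[Q] = 0.36

Q = -0.2T + 0.9 is linear with a = -0.2, b = 0.9.
σ_T = √9 = 3.
σ_Q = |a|·σ_T = |-0.2|·3 = 0.6.
μ_Q = a·μ_T + b = (-0.2)·7 + 0.9 = -0.5.
Var[Q] = a²·Var[T] = (-0.2)²·9 = 0.36 (the additive constant 0.9 does not affect variance).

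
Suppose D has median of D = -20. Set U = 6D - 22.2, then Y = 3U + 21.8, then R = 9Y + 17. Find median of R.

median of U = 6·(-20) + (-22.2) = -142.2.
median of Y = 3·(-142.2) + 21.8 = -404.8.
median of R = 9·(-404.8) + 17 = -3626.2.

median of R = -3626.2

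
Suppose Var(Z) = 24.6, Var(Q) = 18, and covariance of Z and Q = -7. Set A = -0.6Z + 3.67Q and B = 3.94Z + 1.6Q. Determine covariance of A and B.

covariance of A and B = -46.957

By bilinearity, covariance of A and B = ac·Var(Z) + bd·Var(Q) + (ad+bc)·covariance of Z and Q, with a=-0.6, b=3.67, c=3.94, d=1.6.
ac·Var(Z) = (-0.6)·3.94·24.6 = -58.1544
bd·Var(Q) = 3.67·1.6·18 = 105.696
(ad+bc)·covariance of Z and Q = (13.4998)·(-7) = -94.4986
covariance of A and B = -58.1544 + 105.696 + (-94.4986) = -46.957.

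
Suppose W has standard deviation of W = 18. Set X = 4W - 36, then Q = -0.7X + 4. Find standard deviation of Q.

standard deviation of Q = 50.4

standard deviation of X = |4|·18 = 72.
standard deviation of Q = |-0.7|·72 = 50.4.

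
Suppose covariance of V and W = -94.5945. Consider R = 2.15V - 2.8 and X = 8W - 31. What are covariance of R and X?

covariance of R and X = a·c·covariance of V and W = 2.15·8·(-94.5945) = -1627.0254. Additive constants drop out.

covariance of R and X = -1627.0254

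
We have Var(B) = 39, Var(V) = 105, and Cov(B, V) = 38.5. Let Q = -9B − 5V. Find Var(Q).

Var(Q) = 9249

Var(Q) = a²·Var(B) + b²·Var(V) + 2ab·Cov(B, V) with a = -9, b = -5.
= (-9)²·39 + (-5)²·105 + 2·(-9)·(-5)·38.5
= 3159 + 2625 + 3465 = 9249.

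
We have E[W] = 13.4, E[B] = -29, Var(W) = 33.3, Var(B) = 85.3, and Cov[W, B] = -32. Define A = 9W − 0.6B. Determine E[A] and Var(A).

E[A] = 138, Var(A) = 3073.608

E[A] = 9·E[W] + (-0.6)·E[B] = 9·13.4 + (-0.6)·(-29) = 138.
Var(A) = a²·Var(W) + b²·Var(B) + 2ab·Cov[W, B] with a = 9, b = -0.6.
= 9²·33.3 + (-0.6)²·85.3 + 2·9·(-0.6)·(-32)
= 2697.3 + 30.708 + 345.6 = 3073.608.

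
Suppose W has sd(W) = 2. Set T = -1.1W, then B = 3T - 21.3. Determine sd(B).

sd(T) = |-1.1|·2 = 2.2.
sd(B) = |3|·2.2 = 6.6.

sd(B) = 6.6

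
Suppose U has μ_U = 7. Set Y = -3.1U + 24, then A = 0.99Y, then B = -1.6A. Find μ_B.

μ_B = -3.6432

μ_Y = (-3.1)·7 + 24 = 2.3.
μ_A = 0.99·2.3 = 2.277.
μ_B = (-1.6)·2.277 = -3.6432.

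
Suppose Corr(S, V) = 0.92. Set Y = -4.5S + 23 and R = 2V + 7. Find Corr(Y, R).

Corr(Y, R) = -0.92

Linear rescalings preserve |correlation|; the slopes -4.5 and 2 have opposite signs, so the correlation flips sign: Corr(Y, R) = −Corr(S, V) = -0.92.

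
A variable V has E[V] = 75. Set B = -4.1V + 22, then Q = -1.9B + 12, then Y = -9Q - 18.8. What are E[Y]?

E[Y] = -5008.85

E[B] = (-4.1)·75 + 22 = -285.5.
E[Q] = (-1.9)·(-285.5) + 12 = 554.45.
E[Y] = (-9)·554.45 + (-18.8) = -5008.85.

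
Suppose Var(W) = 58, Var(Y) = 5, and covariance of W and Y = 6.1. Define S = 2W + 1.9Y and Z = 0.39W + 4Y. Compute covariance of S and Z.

By bilinearity, covariance of S and Z = ac·Var(W) + bd·Var(Y) + (ad+bc)·covariance of W and Y, with a=2, b=1.9, c=0.39, d=4.
ac·Var(W) = 2·0.39·58 = 45.24
bd·Var(Y) = 1.9·4·5 = 38
(ad+bc)·covariance of W and Y = (8.741)·6.1 = 53.3201
covariance of S and Z = 45.24 + 38 + 53.3201 = 136.5601.

covariance of S and Z = 136.5601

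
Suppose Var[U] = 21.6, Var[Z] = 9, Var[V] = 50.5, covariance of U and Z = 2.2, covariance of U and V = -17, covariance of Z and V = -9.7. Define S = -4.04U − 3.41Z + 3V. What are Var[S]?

Var[S] = a²·Var[U] + b²·Var[Z] + c²·Var[V] + 2ab·covariance of U and Z + 2ac·covariance of U and V + 2bc·covariance of Z and V, with a = -4.04, b = -3.41, c = 3.
= 352.54656 + 104.6529 + 454.5 + 60.61616 + 412.08 + 198.462
= 1582.85762.

Var[S] = 1582.85762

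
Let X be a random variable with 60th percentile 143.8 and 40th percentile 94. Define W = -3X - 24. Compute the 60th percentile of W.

Since a = -3 < 0 the transformation is decreasing, reversing order: the 60th percentile of W corresponds to the 40th percentile of X.
So P_{60}(W) = a·P_{40}(X) + b = (-3)·94 + (-24) = -306.

60th percentile of W = -306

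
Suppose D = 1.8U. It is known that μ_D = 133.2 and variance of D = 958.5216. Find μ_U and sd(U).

μ_U = 74, sd(U) = 17.2

From D = 1.8U: μ_D = a·μ_U + b, so μ_U = (μ_D − b)/a = (133.2 − 0)/1.8 = 74.
sd(D) = √958.5216 = 30.96.
sd(D) = |a|·sd(U), so sd(U) = 30.96/|1.8| = 17.2.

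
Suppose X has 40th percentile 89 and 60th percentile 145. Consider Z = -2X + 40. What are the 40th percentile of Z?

40th percentile of Z = -250

Since a = -2 < 0 the transformation is decreasing, reversing order: the 40th percentile of Z corresponds to the 60th percentile of X.
So P_{40}(Z) = a·P_{60}(X) + b = (-2)·145 + 40 = -250.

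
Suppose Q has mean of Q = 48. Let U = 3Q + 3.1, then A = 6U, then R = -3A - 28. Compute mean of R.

mean of U = 3·48 + 3.1 = 147.1.
mean of A = 6·147.1 = 882.6.
mean of R = (-3)·882.6 + (-28) = -2675.8.

mean of R = -2675.8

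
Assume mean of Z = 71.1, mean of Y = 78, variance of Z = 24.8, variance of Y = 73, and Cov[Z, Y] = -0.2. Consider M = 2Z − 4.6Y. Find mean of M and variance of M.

mean of M = 2·mean of Z + (-4.6)·mean of Y = 2·71.1 + (-4.6)·78 = -216.6.
variance of M = a²·variance of Z + b²·variance of Y + 2ab·Cov[Z, Y] with a = 2, b = -4.6.
= 2²·24.8 + (-4.6)²·73 + 2·2·(-4.6)·(-0.2)
= 99.2 + 1544.68 + 3.68 = 1647.56.

mean of M = -216.6, variance of M = 1647.56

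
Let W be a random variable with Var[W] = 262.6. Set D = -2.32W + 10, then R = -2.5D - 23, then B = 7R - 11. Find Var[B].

Var[B] = 432859.336

Var[D] = (-2.32)²·262.6 = 1413.41824.
Var[R] = (-2.5)²·1413.41824 = 8833.864.
Var[B] = 7²·8833.864 = 432859.336.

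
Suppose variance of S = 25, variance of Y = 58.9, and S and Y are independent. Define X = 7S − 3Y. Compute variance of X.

variance of X = a²·variance of S + b²·variance of Y + 2ab·covariance of S and Y with a = 7, b = -3.
Independence gives covariance of S and Y = 0.
= 7²·25 + (-3)²·58.9 + 2·7·(-3)·0
= 1225 + 530.1 + 0 = 1755.1.

variance of X = 1755.1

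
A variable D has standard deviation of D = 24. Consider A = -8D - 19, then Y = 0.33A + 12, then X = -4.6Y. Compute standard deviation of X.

standard deviation of X = 291.456

standard deviation of A = |-8|·24 = 192.
standard deviation of Y = |0.33|·192 = 63.36.
standard deviation of X = |-4.6|·63.36 = 291.456.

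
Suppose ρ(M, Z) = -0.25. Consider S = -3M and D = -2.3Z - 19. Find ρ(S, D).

ρ(S, D) = -0.25

Linear rescalings preserve correlation up to sign; here the slopes -3 and -2.3 have the same sign, so ρ(S, D) = ρ(M, Z) = -0.25.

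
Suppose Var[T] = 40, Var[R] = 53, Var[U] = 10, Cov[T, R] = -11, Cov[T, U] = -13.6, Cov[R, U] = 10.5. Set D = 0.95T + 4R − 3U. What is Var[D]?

Var[D] = a²·Var[T] + b²·Var[R] + c²·Var[U] + 2ab·Cov[T, R] + 2ac·Cov[T, U] + 2bc·Cov[R, U], with a = 0.95, b = 4, c = -3.
= 36.1 + 848 + 90 + (-83.6) + 77.52 + (-252)
= 716.02.

Var[D] = 716.02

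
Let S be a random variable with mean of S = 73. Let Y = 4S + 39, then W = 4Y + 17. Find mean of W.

mean of Y = 4·73 + 39 = 331.
mean of W = 4·331 + 17 = 1341.

mean of W = 1341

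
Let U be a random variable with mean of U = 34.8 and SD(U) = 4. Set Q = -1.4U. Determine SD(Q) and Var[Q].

Q = -1.4U is linear with a = -1.4, b = 0.
SD(Q) = |a|·SD(U) = |-1.4|·4 = 5.6.
Var[U] = 4² = 16.
Var[Q] = a²·Var[U] = (-1.4)²·16 = 31.36.

SD(Q) = 5.6, Var[Q] = 31.36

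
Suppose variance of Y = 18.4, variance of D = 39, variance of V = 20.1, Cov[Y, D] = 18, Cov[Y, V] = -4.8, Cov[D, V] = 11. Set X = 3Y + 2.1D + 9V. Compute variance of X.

variance of X = a²·variance of Y + b²·variance of D + c²·variance of V + 2ab·Cov[Y, D] + 2ac·Cov[Y, V] + 2bc·Cov[D, V], with a = 3, b = 2.1, c = 9.
= 165.6 + 171.99 + 1628.1 + 226.8 + (-259.2) + 415.8
= 2349.09.

variance of X = 2349.09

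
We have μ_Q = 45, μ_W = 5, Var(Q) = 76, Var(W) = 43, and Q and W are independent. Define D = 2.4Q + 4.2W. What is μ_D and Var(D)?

μ_D = 129, Var(D) = 1196.28

μ_D = 2.4·μ_Q + 4.2·μ_W = 2.4·45 + 4.2·5 = 129.
Var(D) = a²·Var(Q) + b²·Var(W) + 2ab·Cov[Q, W] with a = 2.4, b = 4.2.
Independence gives Cov[Q, W] = 0.
= 2.4²·76 + 4.2²·43 + 2·2.4·4.2·0
= 437.76 + 758.52 + 0 = 1196.28.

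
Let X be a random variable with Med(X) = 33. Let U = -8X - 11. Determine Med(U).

A linear map preserves order up to sign, so Med(U) = a·Med(X) + b = (-8)·33 + (-11) = -275.

Med(U) = -275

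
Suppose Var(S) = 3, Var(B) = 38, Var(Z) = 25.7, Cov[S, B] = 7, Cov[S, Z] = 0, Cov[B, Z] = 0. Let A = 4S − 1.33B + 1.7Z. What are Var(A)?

Var(A) = a²·Var(S) + b²·Var(B) + c²·Var(Z) + 2ab·Cov[S, B] + 2ac·Cov[S, Z] + 2bc·Cov[B, Z], with a = 4, b = -1.33, c = 1.7.
= 48 + 67.2182 + 74.273 + (-74.48) + 0 + 0
= 115.0112.

Var(A) = 115.0112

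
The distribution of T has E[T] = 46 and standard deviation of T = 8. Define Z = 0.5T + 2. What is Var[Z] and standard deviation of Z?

Var[Z] = 16, standard deviation of Z = 4

Z = 0.5T + 2 is linear with a = 0.5, b = 2.
Var[T] = 8² = 64.
Var[Z] = a²·Var[T] = 0.5²·64 = 16 (the additive constant 2 does not affect variance).
standard deviation of Z = |a|·standard deviation of T = |0.5|·8 = 4.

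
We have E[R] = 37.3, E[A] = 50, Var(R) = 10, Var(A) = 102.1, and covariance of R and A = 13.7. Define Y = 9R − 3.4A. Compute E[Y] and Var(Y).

E[Y] = 165.7, Var(Y) = 1151.836

E[Y] = 9·E[R] + (-3.4)·E[A] = 9·37.3 + (-3.4)·50 = 165.7.
Var(Y) = a²·Var(R) + b²·Var(A) + 2ab·covariance of R and A with a = 9, b = -3.4.
= 9²·10 + (-3.4)²·102.1 + 2·9·(-3.4)·13.7
= 810 + 1180.276 + (-838.44) = 1151.836.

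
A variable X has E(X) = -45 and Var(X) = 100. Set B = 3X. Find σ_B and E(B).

B = 3X is linear with a = 3, b = 0.
σ_X = √100 = 10.
σ_B = |a|·σ_X = |3|·10 = 30.
E(B) = a·E(X) + b = 3·(-45) = -135.

σ_B = 30, E(B) = -135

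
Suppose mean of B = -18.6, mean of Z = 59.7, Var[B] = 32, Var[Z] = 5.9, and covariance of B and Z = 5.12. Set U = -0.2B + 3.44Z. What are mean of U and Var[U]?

mean of U = (-0.2)·mean of B + 3.44·mean of Z = (-0.2)·(-18.6) + 3.44·59.7 = 209.088.
Var[U] = a²·Var[B] + b²·Var[Z] + 2ab·covariance of B and Z with a = -0.2, b = 3.44.
= (-0.2)²·32 + 3.44²·5.9 + 2·(-0.2)·3.44·5.12
= 1.28 + 69.81824 + (-7.04512) = 64.05312.

mean of U = 209.088, Var[U] = 64.05312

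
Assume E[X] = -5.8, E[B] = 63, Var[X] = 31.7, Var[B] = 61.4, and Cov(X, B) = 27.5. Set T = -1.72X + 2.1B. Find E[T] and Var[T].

E[T] = (-1.72)·E[X] + 2.1·E[B] = (-1.72)·(-5.8) + 2.1·63 = 142.276.
Var[T] = a²·Var[X] + b²·Var[B] + 2ab·Cov(X, B) with a = -1.72, b = 2.1.
= (-1.72)²·31.7 + 2.1²·61.4 + 2·(-1.72)·2.1·27.5
= 93.78128 + 270.774 + (-198.66) = 165.89528.

E[T] = 142.276, Var[T] = 165.89528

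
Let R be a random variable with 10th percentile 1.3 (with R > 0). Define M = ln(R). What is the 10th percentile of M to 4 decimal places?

10th percentile of M = 0.2624

ln(R) is increasing, so P_{10}(M) = g(P_{10}(R)) ≈ 0.2624.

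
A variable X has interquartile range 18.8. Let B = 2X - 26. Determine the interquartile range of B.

IQR(B) = 37.6

Under B = aX + b, IQR(B) = |a|·IQR(X) = |2|·18.8 = 37.6 (shifts cancel; spread scales by |a|).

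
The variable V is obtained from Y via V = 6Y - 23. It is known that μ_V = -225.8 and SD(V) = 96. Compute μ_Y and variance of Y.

From V = 6Y - 23: μ_V = a·μ_Y + b, so μ_Y = (μ_V − b)/a = (-225.8 − (-23))/6 = -33.8.
variance of V = 96² = 9216.
variance of V = a²·variance of Y, so variance of Y = 9216/6² = 256.

μ_Y = -33.8, variance of Y = 256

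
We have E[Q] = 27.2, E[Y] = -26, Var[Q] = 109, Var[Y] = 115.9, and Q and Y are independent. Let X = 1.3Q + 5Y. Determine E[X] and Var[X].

E[X] = -94.64, Var[X] = 3081.71

E[X] = 1.3·E[Q] + 5·E[Y] = 1.3·27.2 + 5·(-26) = -94.64.
Var[X] = a²·Var[Q] + b²·Var[Y] + 2ab·Cov(Q, Y) with a = 1.3, b = 5.
Independence gives Cov(Q, Y) = 0.
= 1.3²·109 + 5²·115.9 + 2·1.3·5·0
= 184.21 + 2897.5 + 0 = 3081.71.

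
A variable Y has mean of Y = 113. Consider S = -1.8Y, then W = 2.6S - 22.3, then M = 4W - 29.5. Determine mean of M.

mean of M = -2234.06

mean of S = (-1.8)·113 = -203.4.
mean of W = 2.6·(-203.4) + (-22.3) = -551.14.
mean of M = 4·(-551.14) + (-29.5) = -2234.06.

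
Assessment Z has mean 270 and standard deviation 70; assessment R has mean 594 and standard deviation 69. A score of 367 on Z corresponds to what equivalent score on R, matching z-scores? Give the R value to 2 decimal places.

z = (367 − 270)/70 ≈ 1.3857.
R = 594 + z·69 = 594 + (367 − 270)·69/70 ≈ 689.61.

R = 689.61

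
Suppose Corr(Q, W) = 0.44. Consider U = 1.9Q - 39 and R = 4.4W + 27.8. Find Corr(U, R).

Corr(U, R) = 0.44

Linear rescalings preserve correlation up to sign; here the slopes 1.9 and 4.4 have the same sign, so Corr(U, R) = Corr(Q, W) = 0.44.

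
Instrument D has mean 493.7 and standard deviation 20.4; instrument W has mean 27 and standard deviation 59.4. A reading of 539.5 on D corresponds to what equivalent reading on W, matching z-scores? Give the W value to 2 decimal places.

W = 160.36

z = (539.5 − 493.7)/20.4 ≈ 2.2451.
W = 27 + z·59.4 = 27 + (539.5 − 493.7)·59.4/20.4 ≈ 160.36.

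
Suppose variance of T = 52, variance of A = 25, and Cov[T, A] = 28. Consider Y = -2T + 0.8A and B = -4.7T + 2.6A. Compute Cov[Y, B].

By bilinearity, Cov[Y, B] = ac·variance of T + bd·variance of A + (ad+bc)·Cov[T, A], with a=-2, b=0.8, c=-4.7, d=2.6.
ac·variance of T = (-2)·(-4.7)·52 = 488.8
bd·variance of A = 0.8·2.6·25 = 52
(ad+bc)·Cov[T, A] = (-8.96)·28 = -250.88
Cov[Y, B] = 488.8 + 52 + (-250.88) = 289.92.

Cov[Y, B] = 289.92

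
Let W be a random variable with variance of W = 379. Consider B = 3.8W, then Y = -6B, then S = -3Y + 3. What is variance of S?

variance of S = 1773174.24

variance of B = 3.8²·379 = 5472.76.
variance of Y = (-6)²·5472.76 = 197019.36.
variance of S = (-3)²·197019.36 = 1773174.24.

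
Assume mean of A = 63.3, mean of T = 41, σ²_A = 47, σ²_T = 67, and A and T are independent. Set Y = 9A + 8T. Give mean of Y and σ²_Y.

mean of Y = 897.7, σ²_Y = 8095

mean of Y = 9·mean of A + 8·mean of T = 9·63.3 + 8·41 = 897.7.
σ²_Y = a²·σ²_A + b²·σ²_T + 2ab·covariance of A and T with a = 9, b = 8.
Independence gives covariance of A and T = 0.
= 9²·47 + 8²·67 + 2·9·8·0
= 3807 + 4288 + 0 = 8095.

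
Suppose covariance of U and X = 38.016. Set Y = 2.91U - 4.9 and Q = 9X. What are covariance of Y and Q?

covariance of Y and Q = a·c·covariance of U and X = 2.91·9·38.016 = 995.63904. Additive constants drop out.

covariance of Y and Q = 995.63904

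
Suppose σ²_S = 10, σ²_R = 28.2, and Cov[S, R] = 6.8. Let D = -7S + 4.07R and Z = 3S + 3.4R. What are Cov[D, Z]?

By bilinearity, Cov[D, Z] = ac·σ²_S + bd·σ²_R + (ad+bc)·Cov[S, R], with a=-7, b=4.07, c=3, d=3.4.
ac·σ²_S = (-7)·3·10 = -210
bd·σ²_R = 4.07·3.4·28.2 = 390.2316
(ad+bc)·Cov[S, R] = (-11.59)·6.8 = -78.812
Cov[D, Z] = -210 + 390.2316 + (-78.812) = 101.4196.

Cov[D, Z] = 101.4196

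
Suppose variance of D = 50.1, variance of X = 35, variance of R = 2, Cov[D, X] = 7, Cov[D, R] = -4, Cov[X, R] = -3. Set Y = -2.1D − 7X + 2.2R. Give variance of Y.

variance of Y = a²·variance of D + b²·variance of X + c²·variance of R + 2ab·Cov[D, X] + 2ac·Cov[D, R] + 2bc·Cov[X, R], with a = -2.1, b = -7, c = 2.2.
= 220.941 + 1715 + 9.68 + 205.8 + 36.96 + 92.4
= 2280.781.

variance of Y = 2280.781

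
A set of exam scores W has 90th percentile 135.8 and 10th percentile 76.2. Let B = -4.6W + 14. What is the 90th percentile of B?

90th percentile of B = -336.52

Since a = -4.6 < 0 the transformation is decreasing, reversing order: the 90th percentile of B corresponds to the 10th percentile of W.
So P_{90}(B) = a·P_{10}(W) + b = (-4.6)·76.2 + 14 = -336.52.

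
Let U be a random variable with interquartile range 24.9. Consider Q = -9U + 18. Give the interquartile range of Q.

IQR(Q) = 224.1

Under Q = aU + b, IQR(Q) = |a|·IQR(U) = |-9|·24.9 = 224.1 (shifts cancel; spread scales by |a|).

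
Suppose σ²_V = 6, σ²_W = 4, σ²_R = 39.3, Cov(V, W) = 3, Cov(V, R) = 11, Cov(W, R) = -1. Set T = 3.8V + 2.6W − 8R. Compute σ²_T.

σ²_T = a²·σ²_V + b²·σ²_W + c²·σ²_R + 2ab·Cov(V, W) + 2ac·Cov(V, R) + 2bc·Cov(W, R), with a = 3.8, b = 2.6, c = -8.
= 86.64 + 27.04 + 2515.2 + 59.28 + (-668.8) + 41.6
= 2060.96.

σ²_T = 2060.96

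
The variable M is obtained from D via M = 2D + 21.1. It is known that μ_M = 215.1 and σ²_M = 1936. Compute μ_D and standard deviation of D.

μ_D = 97, standard deviation of D = 22

From M = 2D + 21.1: μ_M = a·μ_D + b, so μ_D = (μ_M − b)/a = (215.1 − 21.1)/2 = 97.
standard deviation of M = √1936 = 44.
standard deviation of M = |a|·standard deviation of D, so standard deviation of D = 44/|2| = 22.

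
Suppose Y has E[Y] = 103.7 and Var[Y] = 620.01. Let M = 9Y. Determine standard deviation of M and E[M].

M = 9Y is linear with a = 9, b = 0.
standard deviation of Y = √620.01 = 24.9.
standard deviation of M = |a|·standard deviation of Y = |9|·24.9 = 224.1.
E[M] = a·E[Y] + b = 9·103.7 = 933.3.

standard deviation of M = 224.1, E[M] = 933.3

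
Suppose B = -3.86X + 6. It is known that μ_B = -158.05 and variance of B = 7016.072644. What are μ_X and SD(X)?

From B = -3.86X + 6: μ_B = a·μ_X + b, so μ_X = (μ_B − b)/a = (-158.05 − 6)/(-3.86) = 42.5.
SD(B) = √7016.072644 = 83.762.
SD(B) = |a|·SD(X), so SD(X) = 83.762/|-3.86| = 21.7.

μ_X = 42.5, SD(X) = 21.7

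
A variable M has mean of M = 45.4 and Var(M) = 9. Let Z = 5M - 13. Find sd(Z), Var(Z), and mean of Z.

Z = 5M - 13 is linear with a = 5, b = -13.
sd(M) = √9 = 3.
sd(Z) = |a|·sd(M) = |5|·3 = 15.
Var(Z) = a²·Var(M) = 5²·9 = 225 (the additive constant -13 does not affect variance).
mean of Z = a·mean of M + b = 5·45.4 + (-13) = 214.

sd(Z) = 15, Var(Z) = 225, mean of Z = 214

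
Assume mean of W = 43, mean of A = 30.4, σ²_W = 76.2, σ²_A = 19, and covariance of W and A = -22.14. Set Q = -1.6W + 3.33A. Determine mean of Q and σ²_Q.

mean of Q = 32.432, σ²_Q = 641.68494

mean of Q = (-1.6)·mean of W + 3.33·mean of A = (-1.6)·43 + 3.33·30.4 = 32.432.
σ²_Q = a²·σ²_W + b²·σ²_A + 2ab·covariance of W and A with a = -1.6, b = 3.33.
= (-1.6)²·76.2 + 3.33²·19 + 2·(-1.6)·3.33·(-22.14)
= 195.072 + 210.6891 + 235.92384 = 641.68494.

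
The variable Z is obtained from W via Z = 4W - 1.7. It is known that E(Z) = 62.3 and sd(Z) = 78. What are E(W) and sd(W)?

From Z = 4W - 1.7: E(Z) = a·E(W) + b, so E(W) = (E(Z) − b)/a = (62.3 − (-1.7))/4 = 16.
sd(Z) = |a|·sd(W), so sd(W) = 78/|4| = 19.5.

E(W) = 16, sd(W) = 19.5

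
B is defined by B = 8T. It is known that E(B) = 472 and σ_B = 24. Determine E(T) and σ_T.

E(T) = 59, σ_T = 3

From B = 8T: E(B) = a·E(T) + b, so E(T) = (E(B) − b)/a = (472 − 0)/8 = 59.
σ_B = |a|·σ_T, so σ_T = 24/|8| = 3.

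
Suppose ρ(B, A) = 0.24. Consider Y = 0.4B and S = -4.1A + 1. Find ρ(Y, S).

Linear rescalings preserve |correlation|; the slopes 0.4 and -4.1 have opposite signs, so the correlation flips sign: ρ(Y, S) = −ρ(B, A) = -0.24.

ρ(Y, S) = -0.24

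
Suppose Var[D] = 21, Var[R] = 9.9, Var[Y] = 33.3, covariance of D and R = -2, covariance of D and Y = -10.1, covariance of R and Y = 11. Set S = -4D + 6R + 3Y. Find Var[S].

Var[S] = a²·Var[D] + b²·Var[R] + c²·Var[Y] + 2ab·covariance of D and R + 2ac·covariance of D and Y + 2bc·covariance of R and Y, with a = -4, b = 6, c = 3.
= 336 + 356.4 + 299.7 + 96 + 242.4 + 396
= 1726.5.

Var[S] = 1726.5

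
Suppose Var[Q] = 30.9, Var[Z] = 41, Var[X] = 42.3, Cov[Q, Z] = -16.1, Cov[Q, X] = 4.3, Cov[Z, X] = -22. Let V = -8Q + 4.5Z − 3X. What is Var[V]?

Var[V] = 5148.15

Var[V] = a²·Var[Q] + b²·Var[Z] + c²·Var[X] + 2ab·Cov[Q, Z] + 2ac·Cov[Q, X] + 2bc·Cov[Z, X], with a = -8, b = 4.5, c = -3.
= 1977.6 + 830.25 + 380.7 + 1159.2 + 206.4 + 594
= 5148.15.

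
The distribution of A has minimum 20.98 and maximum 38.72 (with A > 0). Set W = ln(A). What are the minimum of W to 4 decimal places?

ln(A) is increasing on this domain, so min(W) comes from min(A) = 20.98: min(W) = ln(20.98) ≈ 3.0436.

min(W) = 3.0436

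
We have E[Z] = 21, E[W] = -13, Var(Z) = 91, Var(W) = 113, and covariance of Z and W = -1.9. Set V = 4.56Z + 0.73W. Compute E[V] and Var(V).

E[V] = 86.27, Var(V) = 1939.78586

E[V] = 4.56·E[Z] + 0.73·E[W] = 4.56·21 + 0.73·(-13) = 86.27.
Var(V) = a²·Var(Z) + b²·Var(W) + 2ab·covariance of Z and W with a = 4.56, b = 0.73.
= 4.56²·91 + 0.73²·113 + 2·4.56·0.73·(-1.9)
= 1892.2176 + 60.2177 + (-12.64944) = 1939.78586.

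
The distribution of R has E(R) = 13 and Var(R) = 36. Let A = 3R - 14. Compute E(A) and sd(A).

E(A) = 25, sd(A) = 18

A = 3R - 14 is linear with a = 3, b = -14.
E(A) = a·E(R) + b = 3·13 + (-14) = 25.
sd(R) = √36 = 6.
sd(A) = |a|·sd(R) = |3|·6 = 18.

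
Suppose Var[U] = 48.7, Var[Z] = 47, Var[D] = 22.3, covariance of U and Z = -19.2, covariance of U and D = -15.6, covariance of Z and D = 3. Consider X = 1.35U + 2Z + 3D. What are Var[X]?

Var[X] = a²·Var[U] + b²·Var[Z] + c²·Var[D] + 2ab·covariance of U and Z + 2ac·covariance of U and D + 2bc·covariance of Z and D, with a = 1.35, b = 2, c = 3.
= 88.75575 + 188 + 200.7 + (-103.68) + (-126.36) + 36
= 283.41575.

Var[X] = 283.41575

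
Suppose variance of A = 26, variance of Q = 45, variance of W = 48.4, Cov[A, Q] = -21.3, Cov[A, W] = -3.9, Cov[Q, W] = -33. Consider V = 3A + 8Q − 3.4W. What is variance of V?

variance of V = a²·variance of A + b²·variance of Q + c²·variance of W + 2ab·Cov[A, Q] + 2ac·Cov[A, W] + 2bc·Cov[Q, W], with a = 3, b = 8, c = -3.4.
= 234 + 2880 + 559.504 + (-1022.4) + 79.56 + 1795.2
= 4525.864.

variance of V = 4525.864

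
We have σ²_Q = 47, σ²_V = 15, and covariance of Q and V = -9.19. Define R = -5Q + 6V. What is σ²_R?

σ²_R = 2266.4

σ²_R = a²·σ²_Q + b²·σ²_V + 2ab·covariance of Q and V with a = -5, b = 6.
= (-5)²·47 + 6²·15 + 2·(-5)·6·(-9.19)
= 1175 + 540 + 551.4 = 2266.4.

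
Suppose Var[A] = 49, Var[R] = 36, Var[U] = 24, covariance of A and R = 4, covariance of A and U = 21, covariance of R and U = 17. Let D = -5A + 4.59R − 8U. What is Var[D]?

Var[D] = a²·Var[A] + b²·Var[R] + c²·Var[U] + 2ab·covariance of A and R + 2ac·covariance of A and U + 2bc·covariance of R and U, with a = -5, b = 4.59, c = -8.
= 1225 + 758.4516 + 1536 + (-183.6) + 1680 + (-1248.48)
= 3767.3716.

Var[D] = 3767.3716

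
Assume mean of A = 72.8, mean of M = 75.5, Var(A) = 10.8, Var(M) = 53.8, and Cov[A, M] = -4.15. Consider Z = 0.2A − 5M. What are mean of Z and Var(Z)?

mean of Z = 0.2·mean of A + (-5)·mean of M = 0.2·72.8 + (-5)·75.5 = -362.94.
Var(Z) = a²·Var(A) + b²·Var(M) + 2ab·Cov[A, M] with a = 0.2, b = -5.
= 0.2²·10.8 + (-5)²·53.8 + 2·0.2·(-5)·(-4.15)
= 0.432 + 1345 + 8.3 = 1353.732.

mean of Z = -362.94, Var(Z) = 1353.732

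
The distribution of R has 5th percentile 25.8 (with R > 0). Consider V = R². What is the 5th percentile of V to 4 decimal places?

R² is increasing, so P_{5}(V) = g(P_{5}(R)) = 665.64.

5th percentile of V = 665.64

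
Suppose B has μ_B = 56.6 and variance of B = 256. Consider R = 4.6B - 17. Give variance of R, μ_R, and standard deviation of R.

R = 4.6B - 17 is linear with a = 4.6, b = -17.
variance of R = a²·variance of B = 4.6²·256 = 5416.96 (the additive constant -17 does not affect variance).
μ_R = a·μ_B + b = 4.6·56.6 + (-17) = 243.36.
standard deviation of B = √256 = 16.
standard deviation of R = |a|·standard deviation of B = |4.6|·16 = 73.6.

variance of R = 5416.96, μ_R = 243.36, standard deviation of R = 73.6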